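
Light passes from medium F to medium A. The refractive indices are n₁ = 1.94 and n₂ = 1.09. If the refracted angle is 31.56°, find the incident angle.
sin θ₁ = (n₂/n₁)·sin θ₂ → θ₁ = 17.1°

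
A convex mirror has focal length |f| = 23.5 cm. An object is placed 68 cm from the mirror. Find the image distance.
f = −23.5 cm (convex); 1/di = 1/f − 1/do → di = -17.46 cm (virtual image, behind mirror)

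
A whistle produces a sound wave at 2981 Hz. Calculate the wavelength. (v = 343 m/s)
λ = v/f = 0.1151 m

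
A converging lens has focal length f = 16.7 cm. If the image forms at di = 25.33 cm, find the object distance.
1/do = 1/f − 1/di → do = 49.02 cm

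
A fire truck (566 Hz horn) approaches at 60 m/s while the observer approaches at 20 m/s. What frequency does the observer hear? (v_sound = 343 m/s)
f_obs = f·(v + v_o)/(v − v_s) = 726 Hz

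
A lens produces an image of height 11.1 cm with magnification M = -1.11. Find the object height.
ho = |hi|/|M| = 10 cm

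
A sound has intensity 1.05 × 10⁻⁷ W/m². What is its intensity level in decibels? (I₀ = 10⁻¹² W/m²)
β = 10·log₁₀(I/I₀) = 50.21 dB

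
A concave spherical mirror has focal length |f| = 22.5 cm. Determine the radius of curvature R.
R = 2|f| = 45 cm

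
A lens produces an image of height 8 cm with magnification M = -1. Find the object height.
ho = |hi|/|M| = 8 cm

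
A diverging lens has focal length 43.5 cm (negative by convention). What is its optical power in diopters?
P = 1/f = -2.299 D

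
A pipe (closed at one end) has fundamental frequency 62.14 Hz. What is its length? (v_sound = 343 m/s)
L = v/(4f₁) = 1.38 m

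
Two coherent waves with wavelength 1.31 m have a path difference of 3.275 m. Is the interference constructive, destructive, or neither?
destructive — path difference = 2.5λ, an odd multiple of λ/2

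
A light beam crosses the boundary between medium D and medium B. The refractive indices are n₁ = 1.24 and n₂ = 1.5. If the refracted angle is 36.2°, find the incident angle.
sin θ₁ = (n₂/n₁)·sin θ₂ → θ₁ = 45.6°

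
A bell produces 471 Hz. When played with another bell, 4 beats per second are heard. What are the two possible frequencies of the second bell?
f₂ = 471 ± 4 Hz → 475 Hz or 467 Hz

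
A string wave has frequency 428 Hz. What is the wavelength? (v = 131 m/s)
λ = v/f = 0.3061 m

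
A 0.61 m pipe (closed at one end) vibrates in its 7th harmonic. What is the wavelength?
λₙ = 4L/n = 0.3486 m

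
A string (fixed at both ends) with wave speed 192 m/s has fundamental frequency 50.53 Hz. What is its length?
L = v/(2f₁) = 1.9 m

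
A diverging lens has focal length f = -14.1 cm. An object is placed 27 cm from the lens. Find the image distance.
1/di = 1/f − 1/do → di = -9.263 cm (virtual image)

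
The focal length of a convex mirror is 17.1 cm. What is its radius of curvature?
R = 2|f| = 34.2 cm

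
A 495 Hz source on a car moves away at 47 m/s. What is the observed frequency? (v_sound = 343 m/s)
f_obs = f·v/(v + v_s) = 435.3 Hz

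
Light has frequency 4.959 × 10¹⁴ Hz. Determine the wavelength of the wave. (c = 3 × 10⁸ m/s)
λ = c/f = 605 nm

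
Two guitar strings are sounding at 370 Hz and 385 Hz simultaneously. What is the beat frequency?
15 Hz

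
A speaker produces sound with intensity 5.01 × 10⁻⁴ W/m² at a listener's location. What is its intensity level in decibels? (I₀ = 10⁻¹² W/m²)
β = 10·log₁₀(I/I₀) = 87 dB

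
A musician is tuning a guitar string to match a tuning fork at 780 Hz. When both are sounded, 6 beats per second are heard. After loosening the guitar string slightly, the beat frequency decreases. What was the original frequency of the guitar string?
786 Hz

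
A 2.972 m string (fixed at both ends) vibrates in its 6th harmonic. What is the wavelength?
λₙ = 2L/n = 0.9907 m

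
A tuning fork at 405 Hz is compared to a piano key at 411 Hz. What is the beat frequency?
6 Hz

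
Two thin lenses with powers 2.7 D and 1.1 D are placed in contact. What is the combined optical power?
P_total = P₁ + P₂ = 3.8 D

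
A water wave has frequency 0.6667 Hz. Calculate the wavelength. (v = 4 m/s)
λ = v/f = 6 m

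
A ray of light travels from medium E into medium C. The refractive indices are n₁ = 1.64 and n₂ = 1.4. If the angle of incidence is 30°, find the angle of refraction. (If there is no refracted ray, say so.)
sin θ₂ = (n₁/n₂)·sin θ₁ = 0.5857 → θ₂ = 35.85°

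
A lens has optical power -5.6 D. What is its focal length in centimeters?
f = 1/P = -17.86 cm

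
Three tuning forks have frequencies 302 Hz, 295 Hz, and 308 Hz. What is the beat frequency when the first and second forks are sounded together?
7 Hz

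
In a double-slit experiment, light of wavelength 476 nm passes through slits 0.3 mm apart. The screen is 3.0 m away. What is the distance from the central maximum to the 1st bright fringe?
y = mλL/d = 4.76 mm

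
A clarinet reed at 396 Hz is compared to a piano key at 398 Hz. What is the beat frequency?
2 Hz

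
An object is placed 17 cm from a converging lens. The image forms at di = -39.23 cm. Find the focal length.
1/f = 1/do + 1/di → f = 30 cm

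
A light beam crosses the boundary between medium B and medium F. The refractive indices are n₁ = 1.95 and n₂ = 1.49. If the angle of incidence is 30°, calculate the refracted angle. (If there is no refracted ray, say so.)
sin θ₂ = (n₁/n₂)·sin θ₁ = 0.6544 → θ₂ = 40.87°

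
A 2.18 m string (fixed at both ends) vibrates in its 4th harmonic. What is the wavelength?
λₙ = 2L/n = 1.09 m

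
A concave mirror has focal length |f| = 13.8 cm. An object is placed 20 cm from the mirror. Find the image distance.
f = +13.8 cm (concave); 1/di = 1/f − 1/do → di = 44.52 cm (real image, in front of mirror)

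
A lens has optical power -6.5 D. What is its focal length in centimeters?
f = 1/P = -15.38 cm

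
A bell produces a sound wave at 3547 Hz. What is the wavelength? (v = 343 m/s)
λ = v/f = 0.0967 m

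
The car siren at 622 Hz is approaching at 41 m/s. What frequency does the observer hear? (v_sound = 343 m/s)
f_obs = f·v/(v − v_s) = 706.4 Hz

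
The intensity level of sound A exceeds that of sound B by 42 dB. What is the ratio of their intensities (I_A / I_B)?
I_A/I_B = 10^(Δβ/10) = 15850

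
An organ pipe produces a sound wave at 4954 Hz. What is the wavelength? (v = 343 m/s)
λ = v/f = 0.06924 m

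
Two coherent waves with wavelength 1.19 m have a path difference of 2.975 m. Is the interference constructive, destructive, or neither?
destructive — path difference = 2.5λ, an odd multiple of λ/2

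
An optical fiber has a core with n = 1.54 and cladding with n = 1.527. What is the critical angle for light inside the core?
θc = arcsin(n_cladding/n_core) = 82.55°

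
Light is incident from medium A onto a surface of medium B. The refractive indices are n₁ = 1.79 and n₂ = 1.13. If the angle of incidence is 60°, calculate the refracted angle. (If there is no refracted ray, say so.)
sin θ₂ = (n₁/n₂)·sin θ₁ = 1.372 > 1, so there is no refracted ray — the light undergoes total internal reflection.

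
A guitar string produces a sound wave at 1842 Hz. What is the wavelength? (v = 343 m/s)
λ = v/f = 0.1862 m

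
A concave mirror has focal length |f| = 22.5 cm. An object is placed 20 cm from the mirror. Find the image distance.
f = +22.5 cm (concave); 1/di = 1/f − 1/do → di = -180 cm (virtual image, behind mirror)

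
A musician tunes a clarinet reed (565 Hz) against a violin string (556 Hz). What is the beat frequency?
9 Hz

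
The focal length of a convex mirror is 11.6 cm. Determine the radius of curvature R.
R = 2|f| = 23.2 cm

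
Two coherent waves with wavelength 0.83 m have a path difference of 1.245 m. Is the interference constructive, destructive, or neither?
destructive — path difference = 1.5λ, an odd multiple of λ/2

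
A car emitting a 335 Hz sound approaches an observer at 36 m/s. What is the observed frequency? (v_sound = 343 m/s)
f_obs = f·v/(v − v_s) = 374.3 Hz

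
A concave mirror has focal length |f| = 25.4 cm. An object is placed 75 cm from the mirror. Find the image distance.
f = +25.4 cm (concave); 1/di = 1/f − 1/do → di = 38.41 cm (real image, in front of mirror)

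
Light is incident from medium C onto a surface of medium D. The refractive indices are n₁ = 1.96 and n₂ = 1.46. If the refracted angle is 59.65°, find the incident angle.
sin θ₁ = (n₂/n₁)·sin θ₂ → θ₁ = 40°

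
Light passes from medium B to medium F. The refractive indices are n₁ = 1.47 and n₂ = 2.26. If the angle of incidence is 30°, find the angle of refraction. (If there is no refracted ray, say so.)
sin θ₂ = (n₁/n₂)·sin θ₁ = 0.3252 → θ₂ = 18.98°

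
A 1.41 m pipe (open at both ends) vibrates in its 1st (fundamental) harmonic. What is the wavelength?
λₙ = 2L/n = 2.82 m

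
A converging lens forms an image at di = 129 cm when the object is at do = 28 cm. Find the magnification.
M = −di/do = -4.607 (inverted image)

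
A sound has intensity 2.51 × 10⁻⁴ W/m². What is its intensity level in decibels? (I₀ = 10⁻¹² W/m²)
β = 10·log₁₀(I/I₀) = 84 dB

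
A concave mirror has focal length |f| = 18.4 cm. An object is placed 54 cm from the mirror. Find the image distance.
f = +18.4 cm (concave); 1/di = 1/f − 1/do → di = 27.91 cm (real image, in front of mirror)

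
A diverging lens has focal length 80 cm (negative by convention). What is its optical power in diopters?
P = 1/f = -1.25 D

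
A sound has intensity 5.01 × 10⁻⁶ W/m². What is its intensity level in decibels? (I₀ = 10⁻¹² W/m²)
β = 10·log₁₀(I/I₀) = 67 dB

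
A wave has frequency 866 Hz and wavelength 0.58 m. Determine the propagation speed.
v = fλ = 502.3 m/s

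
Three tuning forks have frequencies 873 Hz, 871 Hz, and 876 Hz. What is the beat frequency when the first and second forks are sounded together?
2 Hz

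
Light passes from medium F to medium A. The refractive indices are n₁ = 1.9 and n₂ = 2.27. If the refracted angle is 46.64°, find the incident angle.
sin θ₁ = (n₂/n₁)·sin θ₂ → θ₁ = 60.3°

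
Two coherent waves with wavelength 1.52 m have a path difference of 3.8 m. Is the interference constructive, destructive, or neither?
destructive — path difference = 2.5λ, an odd multiple of λ/2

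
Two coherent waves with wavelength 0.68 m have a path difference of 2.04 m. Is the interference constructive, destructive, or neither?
constructive — path difference = 3λ, a whole number of wavelengths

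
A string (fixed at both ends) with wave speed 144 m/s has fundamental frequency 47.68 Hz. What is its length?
L = v/(2f₁) = 1.51 m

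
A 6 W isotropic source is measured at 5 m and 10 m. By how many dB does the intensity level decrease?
Δβ = 20·log₁₀(r₂/r₁) = 6.021 dB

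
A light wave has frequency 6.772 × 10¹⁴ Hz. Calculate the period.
T = 1/f = 1.477 × 10⁻¹⁵ s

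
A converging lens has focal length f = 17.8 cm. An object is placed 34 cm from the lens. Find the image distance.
1/di = 1/f − 1/do → di = 37.36 cm (real image)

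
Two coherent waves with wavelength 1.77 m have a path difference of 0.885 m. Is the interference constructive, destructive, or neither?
destructive — path difference = 0.5λ, an odd multiple of λ/2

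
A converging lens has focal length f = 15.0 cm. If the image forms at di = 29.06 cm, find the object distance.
1/do = 1/f − 1/di → do = 31 cm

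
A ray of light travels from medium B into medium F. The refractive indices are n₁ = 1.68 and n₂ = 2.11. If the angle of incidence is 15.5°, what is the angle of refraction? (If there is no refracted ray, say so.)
sin θ₂ = (n₁/n₂)·sin θ₁ = 0.2128 → θ₂ = 12.29°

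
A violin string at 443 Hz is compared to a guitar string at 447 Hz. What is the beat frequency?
4 Hz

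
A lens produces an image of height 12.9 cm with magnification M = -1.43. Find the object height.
ho = |hi|/|M| = 9.021 cm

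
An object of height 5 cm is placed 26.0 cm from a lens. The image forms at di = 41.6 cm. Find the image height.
hi = (-di/do) × ho = -8 cm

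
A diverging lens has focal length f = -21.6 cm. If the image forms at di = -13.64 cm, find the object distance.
1/do = 1/f − 1/di → do = 37.01 cm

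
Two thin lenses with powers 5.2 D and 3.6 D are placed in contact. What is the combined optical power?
P_total = P₁ + P₂ = 8.8 D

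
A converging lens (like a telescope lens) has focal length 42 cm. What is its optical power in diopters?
P = 1/f = 2.381 D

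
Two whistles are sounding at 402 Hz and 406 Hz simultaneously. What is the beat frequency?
4 Hz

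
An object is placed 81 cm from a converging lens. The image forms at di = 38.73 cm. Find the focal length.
1/f = 1/do + 1/di → f = 26.2 cm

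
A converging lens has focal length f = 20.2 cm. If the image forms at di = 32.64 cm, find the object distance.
1/do = 1/f − 1/di → do = 53 cm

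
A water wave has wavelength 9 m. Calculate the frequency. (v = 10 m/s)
f = v/λ = 1.111 Hz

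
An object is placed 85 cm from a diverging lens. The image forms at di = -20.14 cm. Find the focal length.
1/f = 1/do + 1/di → f = -26.39 cm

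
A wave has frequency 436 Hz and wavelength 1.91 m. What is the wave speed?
v = fλ = 832.8 m/s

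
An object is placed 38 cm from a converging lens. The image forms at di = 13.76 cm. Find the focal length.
1/f = 1/do + 1/di → f = 10.1 cm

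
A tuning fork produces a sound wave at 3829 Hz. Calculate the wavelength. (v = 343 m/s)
λ = v/f = 0.08958 m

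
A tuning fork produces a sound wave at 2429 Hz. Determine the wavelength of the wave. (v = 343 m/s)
λ = v/f = 0.1412 m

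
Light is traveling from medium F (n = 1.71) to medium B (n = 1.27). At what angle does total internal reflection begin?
θc = arcsin(n₂/n₁) = 47.96°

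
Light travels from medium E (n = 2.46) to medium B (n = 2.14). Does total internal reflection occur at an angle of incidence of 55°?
θc = arcsin(n₂/n₁) = 60.45°; 55° < θc, so no — the ray refracts.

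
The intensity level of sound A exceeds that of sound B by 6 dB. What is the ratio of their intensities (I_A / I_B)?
I_A/I_B = 10^(Δβ/10) = 3.981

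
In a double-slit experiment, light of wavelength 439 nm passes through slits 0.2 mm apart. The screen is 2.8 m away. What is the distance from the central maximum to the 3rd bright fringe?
y = mλL/d = 18.44 mm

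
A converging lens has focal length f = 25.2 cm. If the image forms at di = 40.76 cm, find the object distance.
1/do = 1/f − 1/di → do = 66.01 cm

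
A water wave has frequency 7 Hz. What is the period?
T = 1/f = 0.1429 s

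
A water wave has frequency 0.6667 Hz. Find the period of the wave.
T = 1/f = 1.5 s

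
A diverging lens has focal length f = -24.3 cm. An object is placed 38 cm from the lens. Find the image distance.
1/di = 1/f − 1/do → di = -14.82 cm (virtual image)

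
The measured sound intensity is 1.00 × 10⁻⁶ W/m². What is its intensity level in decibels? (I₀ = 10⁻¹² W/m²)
β = 10·log₁₀(I/I₀) = 60 dB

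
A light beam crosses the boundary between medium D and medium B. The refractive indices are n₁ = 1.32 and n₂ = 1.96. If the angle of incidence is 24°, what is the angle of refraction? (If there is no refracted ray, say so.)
sin θ₂ = (n₁/n₂)·sin θ₁ = 0.2739 → θ₂ = 15.9°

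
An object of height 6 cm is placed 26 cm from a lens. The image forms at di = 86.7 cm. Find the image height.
hi = (-di/do) × ho = -20.01 cm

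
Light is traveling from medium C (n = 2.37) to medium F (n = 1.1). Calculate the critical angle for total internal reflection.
θc = arcsin(n₂/n₁) = 27.65°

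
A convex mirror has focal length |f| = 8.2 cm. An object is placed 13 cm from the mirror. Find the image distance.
f = −8.2 cm (convex); 1/di = 1/f − 1/do → di = -5.028 cm (virtual image, behind mirror)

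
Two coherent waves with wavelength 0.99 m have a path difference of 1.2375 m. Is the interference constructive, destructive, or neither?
neither (partial) — path difference = 1.25λ, neither a whole number of wavelengths nor an odd multiple of λ/2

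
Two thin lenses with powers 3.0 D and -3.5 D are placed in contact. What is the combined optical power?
P_total = P₁ + P₂ = -0.5 D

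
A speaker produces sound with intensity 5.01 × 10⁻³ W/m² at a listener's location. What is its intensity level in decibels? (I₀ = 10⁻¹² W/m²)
β = 10·log₁₀(I/I₀) = 97 dB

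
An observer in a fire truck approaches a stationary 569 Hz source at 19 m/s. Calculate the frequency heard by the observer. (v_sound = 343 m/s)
f_obs = f·(v + v_o)/v = 600.5 Hz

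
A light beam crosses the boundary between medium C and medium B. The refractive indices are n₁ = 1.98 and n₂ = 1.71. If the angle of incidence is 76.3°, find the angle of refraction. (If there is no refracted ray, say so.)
sin θ₂ = (n₁/n₂)·sin θ₁ = 1.125 > 1, so there is no refracted ray — the light undergoes total internal reflection.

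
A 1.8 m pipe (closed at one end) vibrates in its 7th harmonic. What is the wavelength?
λₙ = 4L/n = 1.029 m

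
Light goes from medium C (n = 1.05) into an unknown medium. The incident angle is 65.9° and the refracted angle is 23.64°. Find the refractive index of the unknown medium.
n₂ = n₁·sin θ₁ / sin θ₂ = 2.39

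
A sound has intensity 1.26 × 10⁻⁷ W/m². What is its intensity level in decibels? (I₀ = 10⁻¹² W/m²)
β = 10·log₁₀(I/I₀) = 51 dB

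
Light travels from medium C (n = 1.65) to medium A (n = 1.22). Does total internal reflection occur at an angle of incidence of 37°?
θc = arcsin(n₂/n₁) = 47.68°; 37° < θc, so no — the ray refracts.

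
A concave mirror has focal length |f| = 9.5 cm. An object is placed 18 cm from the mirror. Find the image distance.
f = +9.5 cm (concave); 1/di = 1/f − 1/do → di = 20.12 cm (real image, in front of mirror)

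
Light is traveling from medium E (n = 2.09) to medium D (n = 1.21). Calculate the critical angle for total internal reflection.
θc = arcsin(n₂/n₁) = 35.38°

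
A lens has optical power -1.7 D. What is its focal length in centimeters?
f = 1/P = -58.82 cm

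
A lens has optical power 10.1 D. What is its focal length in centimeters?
f = 1/P = 9.901 cm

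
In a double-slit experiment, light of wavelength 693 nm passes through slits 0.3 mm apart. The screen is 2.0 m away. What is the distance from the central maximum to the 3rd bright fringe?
y = mλL/d = 13.86 mm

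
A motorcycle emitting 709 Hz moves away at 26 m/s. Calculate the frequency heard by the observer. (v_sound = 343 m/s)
f_obs = f·v/(v + v_s) = 659 Hz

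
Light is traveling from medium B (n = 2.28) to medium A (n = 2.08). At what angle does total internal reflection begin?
θc = arcsin(n₂/n₁) = 65.82°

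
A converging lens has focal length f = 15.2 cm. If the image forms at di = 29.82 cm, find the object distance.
1/do = 1/f − 1/di → do = 31 cm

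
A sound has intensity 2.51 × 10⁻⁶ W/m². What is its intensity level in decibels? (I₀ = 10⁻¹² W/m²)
β = 10·log₁₀(I/I₀) = 64 dB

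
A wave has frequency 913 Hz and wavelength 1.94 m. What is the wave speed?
v = fλ = 1771 m/s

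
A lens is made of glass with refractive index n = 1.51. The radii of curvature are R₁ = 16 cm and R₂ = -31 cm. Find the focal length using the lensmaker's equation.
1/f = (n − 1)(1/R₁ − 1/R₂) → f = 20.69 cm (converging lens)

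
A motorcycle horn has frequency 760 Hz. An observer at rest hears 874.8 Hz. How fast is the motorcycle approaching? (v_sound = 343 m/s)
v_s = v·(1 − f/f_obs) = 45.01 m/s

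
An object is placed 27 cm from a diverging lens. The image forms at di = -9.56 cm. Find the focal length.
1/f = 1/do + 1/di → f = -14.8 cm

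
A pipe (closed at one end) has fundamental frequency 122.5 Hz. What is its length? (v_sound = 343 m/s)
L = v/(4f₁) = 0.7 m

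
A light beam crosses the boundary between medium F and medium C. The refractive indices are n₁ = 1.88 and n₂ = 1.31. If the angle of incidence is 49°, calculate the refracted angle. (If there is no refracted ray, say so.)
sin θ₂ = (n₁/n₂)·sin θ₁ = 1.083 > 1, so there is no refracted ray — the light undergoes total internal reflection.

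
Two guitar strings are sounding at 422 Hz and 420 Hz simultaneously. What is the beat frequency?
2 Hz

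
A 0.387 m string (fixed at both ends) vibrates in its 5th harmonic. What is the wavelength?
λₙ = 2L/n = 0.1548 m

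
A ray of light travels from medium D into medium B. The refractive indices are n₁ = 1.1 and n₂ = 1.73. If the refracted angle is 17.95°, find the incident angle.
sin θ₁ = (n₂/n₁)·sin θ₂ → θ₁ = 28.99°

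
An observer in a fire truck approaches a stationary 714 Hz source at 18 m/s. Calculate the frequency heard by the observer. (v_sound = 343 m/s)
f_obs = f·(v + v_o)/v = 751.5 Hz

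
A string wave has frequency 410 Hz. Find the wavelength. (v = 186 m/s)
λ = v/f = 0.4537 m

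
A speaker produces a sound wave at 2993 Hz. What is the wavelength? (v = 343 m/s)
λ = v/f = 0.1146 m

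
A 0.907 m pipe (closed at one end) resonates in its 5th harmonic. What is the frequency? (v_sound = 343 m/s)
fₙ = nv/(4L) = 472.7 Hz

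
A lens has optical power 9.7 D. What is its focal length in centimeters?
f = 1/P = 10.31 cm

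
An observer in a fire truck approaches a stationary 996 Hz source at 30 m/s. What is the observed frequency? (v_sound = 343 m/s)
f_obs = f·(v + v_o)/v = 1083 Hz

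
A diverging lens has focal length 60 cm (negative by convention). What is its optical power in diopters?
P = 1/f = -1.667 D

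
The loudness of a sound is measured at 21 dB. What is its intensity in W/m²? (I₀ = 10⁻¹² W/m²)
I = I₀·10^(β/10) = 1.26 × 10⁻¹⁰ W/m²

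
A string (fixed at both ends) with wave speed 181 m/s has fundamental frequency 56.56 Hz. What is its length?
L = v/(2f₁) = 1.6 m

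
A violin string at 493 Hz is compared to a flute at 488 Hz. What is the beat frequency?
5 Hz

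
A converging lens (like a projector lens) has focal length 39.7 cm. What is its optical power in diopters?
P = 1/f = 2.519 D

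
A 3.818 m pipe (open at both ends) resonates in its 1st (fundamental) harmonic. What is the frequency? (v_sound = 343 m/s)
fₙ = nv/(2L) = 44.92 Hz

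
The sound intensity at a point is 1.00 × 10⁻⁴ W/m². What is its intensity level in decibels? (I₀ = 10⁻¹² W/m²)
β = 10·log₁₀(I/I₀) = 80 dB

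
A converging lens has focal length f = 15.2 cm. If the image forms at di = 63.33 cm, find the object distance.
1/do = 1/f − 1/di → do = 20 cm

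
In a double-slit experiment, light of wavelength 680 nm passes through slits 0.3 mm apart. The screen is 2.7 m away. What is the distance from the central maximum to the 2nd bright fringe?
y = mλL/d = 12.24 mm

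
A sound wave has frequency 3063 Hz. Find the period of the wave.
T = 1/f = 3.265 × 10⁻⁴ s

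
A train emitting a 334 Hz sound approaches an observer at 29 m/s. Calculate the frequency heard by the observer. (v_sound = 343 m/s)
f_obs = f·v/(v − v_s) = 364.8 Hz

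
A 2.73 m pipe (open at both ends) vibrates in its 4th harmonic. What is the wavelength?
λₙ = 2L/n = 1.365 m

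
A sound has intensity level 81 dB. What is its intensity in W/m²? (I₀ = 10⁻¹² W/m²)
I = I₀·10^(β/10) = 1.26 × 10⁻⁴ W/m²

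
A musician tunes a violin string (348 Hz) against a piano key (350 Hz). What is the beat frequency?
2 Hz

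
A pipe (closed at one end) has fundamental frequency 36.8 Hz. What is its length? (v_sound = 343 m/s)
L = v/(4f₁) = 2.33 m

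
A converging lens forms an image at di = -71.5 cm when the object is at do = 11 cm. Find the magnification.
M = −di/do = 6.5 (upright image)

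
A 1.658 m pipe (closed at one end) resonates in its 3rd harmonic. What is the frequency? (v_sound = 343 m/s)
fₙ = nv/(4L) = 155.2 Hz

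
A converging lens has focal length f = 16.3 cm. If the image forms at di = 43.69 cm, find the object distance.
1/do = 1/f − 1/di → do = 26 cm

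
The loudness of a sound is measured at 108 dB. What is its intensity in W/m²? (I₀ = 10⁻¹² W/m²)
I = I₀·10^(β/10) = 6.31 × 10⁻² W/m²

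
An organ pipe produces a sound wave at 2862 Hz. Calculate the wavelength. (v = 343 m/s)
λ = v/f = 0.1198 m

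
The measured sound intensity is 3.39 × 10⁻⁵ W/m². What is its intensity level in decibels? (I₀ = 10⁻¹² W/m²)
β = 10·log₁₀(I/I₀) = 75.3 dB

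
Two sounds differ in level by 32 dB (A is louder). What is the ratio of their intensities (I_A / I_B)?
I_A/I_B = 10^(Δβ/10) = 1585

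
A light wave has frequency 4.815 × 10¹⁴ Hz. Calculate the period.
T = 1/f = 2.077 × 10⁻¹⁵ s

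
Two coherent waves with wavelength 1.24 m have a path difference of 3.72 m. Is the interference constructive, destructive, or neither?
constructive — path difference = 3λ, a whole number of wavelengths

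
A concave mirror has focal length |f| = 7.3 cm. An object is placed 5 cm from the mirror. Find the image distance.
f = +7.3 cm (concave); 1/di = 1/f − 1/do → di = -15.87 cm (virtual image, behind mirror)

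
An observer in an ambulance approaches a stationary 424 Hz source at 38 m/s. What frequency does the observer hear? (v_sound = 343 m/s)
f_obs = f·(v + v_o)/v = 471 Hz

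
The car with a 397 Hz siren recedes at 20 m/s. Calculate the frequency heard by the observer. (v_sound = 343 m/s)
f_obs = f·v/(v + v_s) = 375.1 Hz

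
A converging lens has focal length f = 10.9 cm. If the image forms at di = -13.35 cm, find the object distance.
1/do = 1/f − 1/di → do = 6.001 cm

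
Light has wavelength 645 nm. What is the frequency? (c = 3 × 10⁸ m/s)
f = c/λ = 4.651 × 10¹⁴ Hz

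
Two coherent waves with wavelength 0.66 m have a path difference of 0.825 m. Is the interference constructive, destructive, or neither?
neither (partial) — path difference = 1.25λ, neither a whole number of wavelengths nor an odd multiple of λ/2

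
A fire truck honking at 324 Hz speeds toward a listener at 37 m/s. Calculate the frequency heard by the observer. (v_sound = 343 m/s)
f_obs = f·v/(v − v_s) = 363.2 Hz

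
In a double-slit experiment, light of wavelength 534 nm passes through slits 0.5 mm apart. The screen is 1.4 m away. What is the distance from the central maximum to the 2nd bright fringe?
y = mλL/d = 2.99 mm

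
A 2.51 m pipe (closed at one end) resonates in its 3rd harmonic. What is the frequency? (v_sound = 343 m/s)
fₙ = nv/(4L) = 102.5 Hz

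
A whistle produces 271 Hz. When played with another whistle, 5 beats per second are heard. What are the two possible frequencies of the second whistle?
f₂ = 271 ± 5 Hz → 276 Hz or 266 Hz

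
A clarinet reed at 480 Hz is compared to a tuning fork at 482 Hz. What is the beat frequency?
2 Hz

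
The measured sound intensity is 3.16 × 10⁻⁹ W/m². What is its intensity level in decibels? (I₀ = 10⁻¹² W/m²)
β = 10·log₁₀(I/I₀) = 35 dB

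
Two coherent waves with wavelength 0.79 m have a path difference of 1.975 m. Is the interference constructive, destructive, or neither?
destructive — path difference = 2.5λ, an odd multiple of λ/2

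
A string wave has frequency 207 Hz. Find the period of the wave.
T = 1/f = 0.004831 s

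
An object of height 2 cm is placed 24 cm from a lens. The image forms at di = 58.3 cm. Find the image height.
hi = (-di/do) × ho = -4.858 cm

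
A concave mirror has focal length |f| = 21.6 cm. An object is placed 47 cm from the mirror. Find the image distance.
f = +21.6 cm (concave); 1/di = 1/f − 1/do → di = 39.97 cm (real image, in front of mirror)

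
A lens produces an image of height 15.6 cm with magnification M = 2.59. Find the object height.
ho = |hi|/|M| = 6.023 cm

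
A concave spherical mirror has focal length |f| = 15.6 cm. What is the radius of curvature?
R = 2|f| = 31.2 cm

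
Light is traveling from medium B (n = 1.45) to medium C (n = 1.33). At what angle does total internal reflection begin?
θc = arcsin(n₂/n₁) = 66.53°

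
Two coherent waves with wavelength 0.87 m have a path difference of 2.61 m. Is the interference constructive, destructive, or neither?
constructive — path difference = 3λ, a whole number of wavelengths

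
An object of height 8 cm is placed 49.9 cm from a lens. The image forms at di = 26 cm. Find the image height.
hi = (-di/do) × ho = -4.168 cm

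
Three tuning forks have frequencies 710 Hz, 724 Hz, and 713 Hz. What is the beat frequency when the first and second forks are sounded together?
14 Hz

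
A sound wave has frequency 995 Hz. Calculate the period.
T = 1/f = 0.001005 s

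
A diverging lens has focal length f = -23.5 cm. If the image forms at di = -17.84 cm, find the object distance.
1/do = 1/f − 1/di → do = 74.07 cm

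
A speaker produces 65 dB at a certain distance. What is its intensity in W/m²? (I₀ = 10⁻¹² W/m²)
I = I₀·10^(β/10) = 3.16 × 10⁻⁶ W/m²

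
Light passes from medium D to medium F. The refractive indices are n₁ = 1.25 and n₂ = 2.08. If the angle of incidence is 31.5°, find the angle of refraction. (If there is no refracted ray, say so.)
sin θ₂ = (n₁/n₂)·sin θ₁ = 0.314 → θ₂ = 18.3°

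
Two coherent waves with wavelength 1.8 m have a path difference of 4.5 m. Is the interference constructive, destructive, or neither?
destructive — path difference = 2.5λ, an odd multiple of λ/2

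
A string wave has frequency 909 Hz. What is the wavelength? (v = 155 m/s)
λ = v/f = 0.1705 m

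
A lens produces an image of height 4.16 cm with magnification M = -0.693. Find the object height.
ho = |hi|/|M| = 6.003 cm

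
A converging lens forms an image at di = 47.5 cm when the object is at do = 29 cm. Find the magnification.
M = −di/do = -1.638 (inverted image)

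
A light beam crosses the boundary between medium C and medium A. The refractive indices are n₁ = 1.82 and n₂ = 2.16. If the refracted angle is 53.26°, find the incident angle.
sin θ₁ = (n₂/n₁)·sin θ₂ → θ₁ = 72°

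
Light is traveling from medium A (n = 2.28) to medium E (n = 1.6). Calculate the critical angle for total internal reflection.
θc = arcsin(n₂/n₁) = 44.57°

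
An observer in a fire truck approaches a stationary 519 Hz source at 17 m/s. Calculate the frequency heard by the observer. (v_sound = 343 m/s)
f_obs = f·(v + v_o)/v = 544.7 Hz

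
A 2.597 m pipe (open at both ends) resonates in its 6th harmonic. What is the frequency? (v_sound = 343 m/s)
fₙ = nv/(2L) = 396.2 Hz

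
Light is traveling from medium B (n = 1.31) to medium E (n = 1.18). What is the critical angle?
θc = arcsin(n₂/n₁) = 64.26°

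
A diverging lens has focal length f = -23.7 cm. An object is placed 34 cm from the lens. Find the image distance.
1/di = 1/f − 1/do → di = -13.97 cm (virtual image)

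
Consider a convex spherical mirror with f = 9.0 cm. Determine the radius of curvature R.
R = 2|f| = 18 cm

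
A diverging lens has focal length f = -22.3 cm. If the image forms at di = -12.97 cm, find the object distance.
1/do = 1/f − 1/di → do = 31 cm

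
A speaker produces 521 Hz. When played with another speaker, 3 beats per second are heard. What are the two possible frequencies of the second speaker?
f₂ = 521 ± 3 Hz → 524 Hz or 518 Hz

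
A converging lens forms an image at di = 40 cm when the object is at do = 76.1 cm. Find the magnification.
M = −di/do = -0.5256 (inverted image)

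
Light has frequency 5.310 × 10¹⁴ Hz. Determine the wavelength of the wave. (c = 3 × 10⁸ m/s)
λ = c/f = 565 nm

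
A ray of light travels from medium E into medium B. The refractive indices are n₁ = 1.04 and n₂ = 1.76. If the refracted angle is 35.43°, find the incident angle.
sin θ₁ = (n₂/n₁)·sin θ₂ → θ₁ = 78.83°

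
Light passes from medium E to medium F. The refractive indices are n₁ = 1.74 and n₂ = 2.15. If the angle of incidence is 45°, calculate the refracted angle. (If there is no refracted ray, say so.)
sin θ₂ = (n₁/n₂)·sin θ₁ = 0.5723 → θ₂ = 34.91°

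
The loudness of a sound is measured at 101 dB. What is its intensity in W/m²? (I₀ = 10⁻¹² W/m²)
I = I₀·10^(β/10) = 1.26 × 10⁻² W/m²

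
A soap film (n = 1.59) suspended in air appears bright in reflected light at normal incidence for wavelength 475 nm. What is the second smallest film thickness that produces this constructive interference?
2nt = (m − ½)λ with m = 2 → t = (m − ½)λ/(2n) = 224.1 nm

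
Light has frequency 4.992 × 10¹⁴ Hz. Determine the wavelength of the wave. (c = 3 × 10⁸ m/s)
λ = c/f = 601 nm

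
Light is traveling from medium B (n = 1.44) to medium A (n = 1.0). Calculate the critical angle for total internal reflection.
θc = arcsin(n₂/n₁) = 43.98°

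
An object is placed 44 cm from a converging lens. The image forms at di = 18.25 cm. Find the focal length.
1/f = 1/do + 1/di → f = 12.9 cm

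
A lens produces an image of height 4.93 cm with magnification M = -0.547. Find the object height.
ho = |hi|/|M| = 9.013 cm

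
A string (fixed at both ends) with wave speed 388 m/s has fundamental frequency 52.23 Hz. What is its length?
L = v/(2f₁) = 3.714 m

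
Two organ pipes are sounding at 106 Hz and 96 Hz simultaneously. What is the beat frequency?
10 Hz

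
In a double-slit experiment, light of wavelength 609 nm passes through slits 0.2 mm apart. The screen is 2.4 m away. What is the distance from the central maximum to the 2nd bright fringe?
y = mλL/d = 14.62 mm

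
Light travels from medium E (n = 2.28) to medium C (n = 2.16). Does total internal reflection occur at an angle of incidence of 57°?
θc = arcsin(n₂/n₁) = 71.33°; 57° < θc, so no — the ray refracts.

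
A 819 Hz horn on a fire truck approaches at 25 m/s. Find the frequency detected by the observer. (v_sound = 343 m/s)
f_obs = f·v/(v − v_s) = 883.4 Hz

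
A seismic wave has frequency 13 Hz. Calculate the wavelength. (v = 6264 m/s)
λ = v/f = 481.8 m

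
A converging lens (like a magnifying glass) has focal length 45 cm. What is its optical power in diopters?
P = 1/f = 2.222 D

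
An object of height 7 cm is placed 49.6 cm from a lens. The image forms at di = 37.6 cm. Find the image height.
hi = (-di/do) × ho = -5.306 cm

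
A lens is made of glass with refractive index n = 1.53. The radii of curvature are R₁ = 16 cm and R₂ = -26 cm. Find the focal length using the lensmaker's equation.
1/f = (n − 1)(1/R₁ − 1/R₂) → f = 18.69 cm (converging lens)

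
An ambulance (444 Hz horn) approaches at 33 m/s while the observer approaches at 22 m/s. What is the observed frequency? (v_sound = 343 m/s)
f_obs = f·(v + v_o)/(v − v_s) = 522.8 Hz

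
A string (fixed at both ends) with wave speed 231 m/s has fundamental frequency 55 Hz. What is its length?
L = v/(2f₁) = 2.1 m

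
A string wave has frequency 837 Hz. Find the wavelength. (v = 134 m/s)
λ = v/f = 0.1601 m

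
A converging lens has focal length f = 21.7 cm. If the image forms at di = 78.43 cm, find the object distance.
1/do = 1/f − 1/di → do = 30 cm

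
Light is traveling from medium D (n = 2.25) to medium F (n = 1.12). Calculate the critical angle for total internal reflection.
θc = arcsin(n₂/n₁) = 29.85°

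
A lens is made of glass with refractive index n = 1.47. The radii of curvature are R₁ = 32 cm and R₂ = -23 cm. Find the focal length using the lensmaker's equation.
1/f = (n − 1)(1/R₁ − 1/R₂) → f = 28.47 cm (converging lens)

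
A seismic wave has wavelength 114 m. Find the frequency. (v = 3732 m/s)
f = v/λ = 32.74 Hz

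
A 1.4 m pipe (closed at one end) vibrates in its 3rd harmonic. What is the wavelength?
λₙ = 4L/n = 1.867 m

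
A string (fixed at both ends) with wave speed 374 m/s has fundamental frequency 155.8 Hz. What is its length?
L = v/(2f₁) = 1.2 m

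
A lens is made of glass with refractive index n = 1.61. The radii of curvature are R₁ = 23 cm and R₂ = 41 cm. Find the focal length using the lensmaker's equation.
1/f = (n − 1)(1/R₁ − 1/R₂) → f = 85.88 cm (converging lens)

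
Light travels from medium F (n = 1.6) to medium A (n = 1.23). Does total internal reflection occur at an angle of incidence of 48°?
θc = arcsin(n₂/n₁) = 50.24°; 48° < θc, so no — the ray refracts.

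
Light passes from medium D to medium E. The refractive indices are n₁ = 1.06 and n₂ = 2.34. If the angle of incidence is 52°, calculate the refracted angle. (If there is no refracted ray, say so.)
sin θ₂ = (n₁/n₂)·sin θ₁ = 0.357 → θ₂ = 20.91°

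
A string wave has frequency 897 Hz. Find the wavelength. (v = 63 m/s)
λ = v/f = 0.07023 m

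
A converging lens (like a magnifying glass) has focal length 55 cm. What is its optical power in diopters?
P = 1/f = 1.818 D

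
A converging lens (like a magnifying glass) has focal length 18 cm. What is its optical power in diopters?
P = 1/f = 5.556 D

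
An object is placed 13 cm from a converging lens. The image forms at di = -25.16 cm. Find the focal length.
1/f = 1/do + 1/di → f = 26.9 cm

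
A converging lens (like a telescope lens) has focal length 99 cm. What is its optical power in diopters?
P = 1/f = 1.01 D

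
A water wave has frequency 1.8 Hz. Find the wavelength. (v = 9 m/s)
λ = v/f = 5 m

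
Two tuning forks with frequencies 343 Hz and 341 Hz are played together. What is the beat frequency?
2 Hz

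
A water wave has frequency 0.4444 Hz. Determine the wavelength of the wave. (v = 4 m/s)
λ = v/f = 9.001 m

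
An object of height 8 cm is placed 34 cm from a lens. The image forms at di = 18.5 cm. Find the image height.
hi = (-di/do) × ho = -4.353 cm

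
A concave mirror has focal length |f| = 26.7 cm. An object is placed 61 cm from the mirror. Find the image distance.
f = +26.7 cm (concave); 1/di = 1/f − 1/do → di = 47.48 cm (real image, in front of mirror)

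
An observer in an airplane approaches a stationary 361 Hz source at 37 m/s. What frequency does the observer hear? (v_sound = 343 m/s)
f_obs = f·(v + v_o)/v = 399.9 Hz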